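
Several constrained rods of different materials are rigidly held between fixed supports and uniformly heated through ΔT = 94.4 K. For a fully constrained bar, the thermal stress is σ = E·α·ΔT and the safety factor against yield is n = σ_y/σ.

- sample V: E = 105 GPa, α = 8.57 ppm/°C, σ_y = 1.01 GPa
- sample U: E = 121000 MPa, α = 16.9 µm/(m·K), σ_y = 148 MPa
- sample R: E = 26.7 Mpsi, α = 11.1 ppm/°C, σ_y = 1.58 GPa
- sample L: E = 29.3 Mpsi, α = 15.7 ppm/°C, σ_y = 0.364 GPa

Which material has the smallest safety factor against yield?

sample U

Converting E to GPa, α to ×10⁻⁶/K, σ_y to MPa, then σ and n for each:
  sample V: E = 105.0, α = 8.57, σ_y = 1010 → σ = 84.9 MPa, n = 11.9
  sample U: E = 121.0, α = 16.9, σ_y = 148.0 → σ = 193 MPa, n = 0.767
  sample R: E = 184.1, α = 11.1, σ_y = 1580 → σ = 193 MPa, n = 8.19
  sample L: E = 202.0, α = 15.7, σ_y = 364.0 → σ = 299 MPa, n = 1.22
Sample U has the lowest safety factor, n = 0.767.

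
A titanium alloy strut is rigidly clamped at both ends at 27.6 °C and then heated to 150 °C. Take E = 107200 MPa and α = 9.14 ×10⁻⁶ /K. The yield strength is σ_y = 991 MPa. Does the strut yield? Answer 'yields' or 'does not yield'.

does not yield

E = 107200 MPa = 107.2 GPa.
ΔT = 122.4 K. Constrained thermal stress σ = E·α·ΔT = 107.2×10³ MPa × 9.14×10⁻⁶ × 122.4 = 120 MPa (compressive).
Compare to σ_y = 991 MPa: σ < σ_y, so it does not yield.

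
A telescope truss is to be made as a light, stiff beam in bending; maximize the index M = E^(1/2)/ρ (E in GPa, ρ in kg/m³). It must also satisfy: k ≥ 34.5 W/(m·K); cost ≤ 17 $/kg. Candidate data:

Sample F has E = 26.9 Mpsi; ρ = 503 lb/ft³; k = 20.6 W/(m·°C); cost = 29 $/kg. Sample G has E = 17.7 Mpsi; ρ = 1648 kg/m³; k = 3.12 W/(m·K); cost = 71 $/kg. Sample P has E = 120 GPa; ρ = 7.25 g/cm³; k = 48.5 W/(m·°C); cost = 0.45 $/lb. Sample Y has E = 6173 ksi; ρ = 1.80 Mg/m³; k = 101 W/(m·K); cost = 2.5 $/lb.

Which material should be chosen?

Screen on constraints: k ≥ 34.5 W/(m·K); cost ≤ 17 $/kg. Survivors: sample P, sample Y.
Convert each candidate to consistent units, then evaluate M:
  sample P: E = 120.0 GPa, ρ = 7250 kg/m³
  sample Y: E = 42.56 GPa, ρ = 1800 kg/m³
  sample Y: M = 3.62×10⁻³
  sample P: M = 1.51×10⁻³
The maximum is for sample Y.

sample Y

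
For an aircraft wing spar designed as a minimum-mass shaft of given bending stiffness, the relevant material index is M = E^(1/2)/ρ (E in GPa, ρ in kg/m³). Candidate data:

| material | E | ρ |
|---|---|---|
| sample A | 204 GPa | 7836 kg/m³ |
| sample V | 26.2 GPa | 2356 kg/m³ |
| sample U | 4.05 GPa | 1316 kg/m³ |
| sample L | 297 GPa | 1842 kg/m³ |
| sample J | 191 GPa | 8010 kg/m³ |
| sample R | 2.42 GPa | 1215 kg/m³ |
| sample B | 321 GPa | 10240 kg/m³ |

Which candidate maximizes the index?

Evaluate M for each candidate:
  sample L: M = 9.36×10⁻³
  sample V: M = 2.17×10⁻³
  sample A: M = 1.82×10⁻³
  sample B: M = 1.75×10⁻³
  sample J: M = 1.73×10⁻³
  sample U: M = 1.53×10⁻³
  sample R: M = 1.28×10⁻³
Highest index: sample L.

sample L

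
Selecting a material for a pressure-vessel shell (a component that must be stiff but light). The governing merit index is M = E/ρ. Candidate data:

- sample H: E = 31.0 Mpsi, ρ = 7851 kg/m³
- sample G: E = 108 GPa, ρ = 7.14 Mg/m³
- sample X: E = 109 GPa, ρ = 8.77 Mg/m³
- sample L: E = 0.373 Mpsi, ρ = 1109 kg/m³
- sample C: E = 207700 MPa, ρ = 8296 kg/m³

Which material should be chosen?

sample H

Convert each candidate to consistent units, then evaluate M:
  sample H: E = 213.7 GPa, ρ = 7851 kg/m³
  sample G: E = 108.0 GPa, ρ = 7140 kg/m³
  sample X: E = 109.0 GPa, ρ = 8770 kg/m³
  sample L: E = 2.572 GPa, ρ = 1109 kg/m³
  sample C: E = 207.7 GPa, ρ = 8296 kg/m³
  sample H: M = 27.2 MN·m/kg
  sample C: M = 25.0 MN·m/kg
  sample G: M = 15.1 MN·m/kg
  sample X: M = 12.4 MN·m/kg
  sample L: M = 2.32 MN·m/kg
Sample H ranks first.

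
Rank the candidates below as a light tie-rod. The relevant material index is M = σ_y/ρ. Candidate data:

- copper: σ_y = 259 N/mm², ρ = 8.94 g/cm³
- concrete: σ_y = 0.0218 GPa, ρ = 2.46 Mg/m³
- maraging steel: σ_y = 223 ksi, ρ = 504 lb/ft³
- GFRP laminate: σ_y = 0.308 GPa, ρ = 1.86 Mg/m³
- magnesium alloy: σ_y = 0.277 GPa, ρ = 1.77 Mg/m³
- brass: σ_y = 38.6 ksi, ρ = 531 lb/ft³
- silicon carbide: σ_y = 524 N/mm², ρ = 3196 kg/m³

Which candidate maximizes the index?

maraging steel

Normalizing units and computing the index:
  copper: σ_y = 259.0 MPa, ρ = 8940 kg/m³
  concrete: σ_y = 21.80 MPa, ρ = 2460 kg/m³
  maraging steel: σ_y = 1538 MPa, ρ = 8073 kg/m³
  GFRP laminate: σ_y = 308.0 MPa, ρ = 1860 kg/m³
  magnesium alloy: σ_y = 277.0 MPa, ρ = 1770 kg/m³
  brass: σ_y = 266.1 MPa, ρ = 8506 kg/m³
  silicon carbide: σ_y = 524.0 MPa, ρ = 3196 kg/m³
  maraging steel: M = 190 kN·m/kg
  GFRP laminate: M = 166 kN·m/kg
  silicon carbide: M = 164 kN·m/kg
  magnesium alloy: M = 156 kN·m/kg
  brass: M = 31.3 kN·m/kg
  copper: M = 29.0 kN·m/kg
  concrete: M = 8.86 kN·m/kg
Maraging steel has the largest M.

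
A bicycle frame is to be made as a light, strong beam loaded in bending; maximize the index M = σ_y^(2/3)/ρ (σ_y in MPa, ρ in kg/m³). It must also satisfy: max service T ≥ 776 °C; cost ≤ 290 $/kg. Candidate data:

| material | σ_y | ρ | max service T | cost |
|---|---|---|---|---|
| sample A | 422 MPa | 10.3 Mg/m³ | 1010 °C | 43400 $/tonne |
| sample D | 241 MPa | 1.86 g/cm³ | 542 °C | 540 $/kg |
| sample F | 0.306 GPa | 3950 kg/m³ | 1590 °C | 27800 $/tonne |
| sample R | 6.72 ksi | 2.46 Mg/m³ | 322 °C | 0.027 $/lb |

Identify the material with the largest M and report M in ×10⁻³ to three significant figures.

sample F, M = 11.5×10⁻³

Screen on constraints: max service T ≥ 776 °C; cost ≤ 290 $/kg. Survivors: sample A, sample F.
Convert each candidate to consistent units, then evaluate M:
  sample A: σ_y = 422.0 MPa, ρ = 10300 kg/m³
  sample F: σ_y = 306.0 MPa, ρ = 3950 kg/m³
  sample F: M = 11.5×10⁻³
  sample A: M = 5.46×10⁻³
Sample F has the largest M.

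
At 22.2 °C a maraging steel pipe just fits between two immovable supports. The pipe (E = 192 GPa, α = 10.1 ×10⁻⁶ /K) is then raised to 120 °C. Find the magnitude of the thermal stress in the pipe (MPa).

190 MPa

ΔT = 97.80 K. Constrained thermal stress σ = E·α·ΔT = 192.0×10³ MPa × 10.1×10⁻⁶ × 97.80 = 190 MPa (compressive).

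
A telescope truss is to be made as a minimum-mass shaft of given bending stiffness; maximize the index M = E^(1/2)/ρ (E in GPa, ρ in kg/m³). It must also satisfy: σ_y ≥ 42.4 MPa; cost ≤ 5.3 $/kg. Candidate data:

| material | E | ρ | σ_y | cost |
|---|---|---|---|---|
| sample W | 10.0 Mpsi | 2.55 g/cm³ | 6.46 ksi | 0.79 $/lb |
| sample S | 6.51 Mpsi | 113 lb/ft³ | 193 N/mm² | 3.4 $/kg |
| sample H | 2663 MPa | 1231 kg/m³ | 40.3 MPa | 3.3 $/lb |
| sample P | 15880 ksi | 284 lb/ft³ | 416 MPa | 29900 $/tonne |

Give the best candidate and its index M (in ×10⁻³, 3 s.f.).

Screen on constraints: σ_y ≥ 42.4 MPa; cost ≤ 5.3 $/kg. Survivors: sample W, sample S.
Putting every candidate on a common basis:
  sample W: E = 68.95 GPa, ρ = 2550 kg/m³
  sample S: E = 44.88 GPa, ρ = 1810 kg/m³
  sample S: M = 3.70×10⁻³
  sample W: M = 3.26×10⁻³
Sample S has the largest M.

sample S, M = 3.70×10⁻³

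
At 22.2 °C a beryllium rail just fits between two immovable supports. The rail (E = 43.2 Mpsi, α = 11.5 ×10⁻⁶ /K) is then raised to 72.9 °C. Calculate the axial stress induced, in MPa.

174 MPa

E = 43.2 Mpsi = 297.9 GPa.
ΔT = 50.70 K. Constrained thermal stress σ = E·α·ΔT = 297.9×10³ MPa × 11.5×10⁻⁶ × 50.70 = 174 MPa (compressive).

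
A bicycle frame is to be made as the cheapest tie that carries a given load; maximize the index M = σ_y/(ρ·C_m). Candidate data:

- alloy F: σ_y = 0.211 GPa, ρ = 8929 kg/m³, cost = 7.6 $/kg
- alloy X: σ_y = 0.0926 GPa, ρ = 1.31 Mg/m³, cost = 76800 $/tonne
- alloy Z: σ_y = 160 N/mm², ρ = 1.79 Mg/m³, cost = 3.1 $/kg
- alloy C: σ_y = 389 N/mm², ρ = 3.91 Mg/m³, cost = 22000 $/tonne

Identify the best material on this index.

alloy Z

Normalizing units and computing the index:
  alloy F: σ_y = 211.0 MPa, ρ = 8929 kg/m³, cost = 7.600 $/kg
  alloy X: σ_y = 92.60 MPa, ρ = 1310 kg/m³, cost = 76.80 $/kg
  alloy Z: σ_y = 160.0 MPa, ρ = 1790 kg/m³, cost = 3.100 $/kg
  alloy C: σ_y = 389.0 MPa, ρ = 3910 kg/m³, cost = 22.00 $/kg
  alloy Z: M = 28.8 kN·m per $
  alloy C: M = 4.52 kN·m per $
  alloy F: M = 3.11 kN·m per $
  alloy X: M = 0.920 kN·m per $
Alloy Z ranks first.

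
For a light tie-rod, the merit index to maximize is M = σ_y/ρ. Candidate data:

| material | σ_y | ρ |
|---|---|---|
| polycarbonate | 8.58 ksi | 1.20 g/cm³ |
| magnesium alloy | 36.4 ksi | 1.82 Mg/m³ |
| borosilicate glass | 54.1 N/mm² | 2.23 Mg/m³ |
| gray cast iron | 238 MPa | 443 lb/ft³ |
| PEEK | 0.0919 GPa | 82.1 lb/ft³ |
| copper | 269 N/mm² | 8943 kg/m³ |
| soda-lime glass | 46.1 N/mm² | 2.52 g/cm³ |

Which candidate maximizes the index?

magnesium alloy

Convert each candidate to consistent units, then evaluate M:
  polycarbonate: σ_y = 59.16 MPa, ρ = 1200 kg/m³
  magnesium alloy: σ_y = 251.0 MPa, ρ = 1820 kg/m³
  borosilicate glass: σ_y = 54.10 MPa, ρ = 2230 kg/m³
  gray cast iron: σ_y = 238.0 MPa, ρ = 7096 kg/m³
  PEEK: σ_y = 91.90 MPa, ρ = 1315 kg/m³
  copper: σ_y = 269.0 MPa, ρ = 8943 kg/m³
  soda-lime glass: σ_y = 46.10 MPa, ρ = 2520 kg/m³
  magnesium alloy: M = 138 kN·m/kg
  PEEK: M = 69.9 kN·m/kg
  polycarbonate: M = 49.3 kN·m/kg
  gray cast iron: M = 33.5 kN·m/kg
  copper: M = 30.1 kN·m/kg
  borosilicate glass: M = 24.3 kN·m/kg
  soda-lime glass: M = 18.3 kN·m/kg
Magnesium alloy has the largest M.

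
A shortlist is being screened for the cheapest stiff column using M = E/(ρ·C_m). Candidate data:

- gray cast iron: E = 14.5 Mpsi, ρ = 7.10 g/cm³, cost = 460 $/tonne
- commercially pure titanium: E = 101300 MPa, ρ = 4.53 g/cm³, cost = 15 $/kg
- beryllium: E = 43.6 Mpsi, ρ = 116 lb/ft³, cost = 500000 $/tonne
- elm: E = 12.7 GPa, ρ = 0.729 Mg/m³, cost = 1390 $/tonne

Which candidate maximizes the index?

After converting to SI:
  gray cast iron: E = 99.97 GPa, ρ = 7100 kg/m³, cost = 0.4600 $/kg
  commercially pure titanium: E = 101.3 GPa, ρ = 4530 kg/m³, cost = 15.00 $/kg
  beryllium: E = 300.6 GPa, ρ = 1858 kg/m³, cost = 500.0 $/kg
  elm: E = 12.70 GPa, ρ = 729.0 kg/m³, cost = 1.390 $/kg
  gray cast iron: M = 30.6 MN·m per $
  elm: M = 12.5 MN·m per $
  commercially pure titanium: M = 1.49 MN·m per $
  beryllium: M = 0.324 MN·m per $
Highest index: gray cast iron.

gray cast iron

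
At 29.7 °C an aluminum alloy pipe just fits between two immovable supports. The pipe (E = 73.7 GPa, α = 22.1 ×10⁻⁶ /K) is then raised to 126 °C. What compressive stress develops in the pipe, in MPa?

157 MPa

ΔT = 96.30 K. Constrained thermal stress σ = E·α·ΔT = 73.70×10³ MPa × 22.1×10⁻⁶ × 96.30 = 157 MPa (compressive).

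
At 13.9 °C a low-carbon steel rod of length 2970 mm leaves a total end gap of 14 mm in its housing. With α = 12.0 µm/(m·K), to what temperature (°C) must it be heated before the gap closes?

407 °C

α·L₀·ΔT = 14.0 mm ⇒ ΔT = 14.0 / (12.0×10⁻⁶ × 2970.0) = 392.8 K.
T = 13.9 + 392.8 = 406.7 °C.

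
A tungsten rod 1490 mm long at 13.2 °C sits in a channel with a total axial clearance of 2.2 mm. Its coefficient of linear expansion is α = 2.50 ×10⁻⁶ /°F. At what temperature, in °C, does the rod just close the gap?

341 °C

α = 2.50×10⁻⁶/°F × 9/5 = 4.50×10⁻⁶/K.
α·L₀·ΔT = 2.2 mm ⇒ ΔT = 2.2 / (4.50×10⁻⁶ × 1490.0) = 328.1 K.
T = 13.2 + 328.1 = 341.3 °C.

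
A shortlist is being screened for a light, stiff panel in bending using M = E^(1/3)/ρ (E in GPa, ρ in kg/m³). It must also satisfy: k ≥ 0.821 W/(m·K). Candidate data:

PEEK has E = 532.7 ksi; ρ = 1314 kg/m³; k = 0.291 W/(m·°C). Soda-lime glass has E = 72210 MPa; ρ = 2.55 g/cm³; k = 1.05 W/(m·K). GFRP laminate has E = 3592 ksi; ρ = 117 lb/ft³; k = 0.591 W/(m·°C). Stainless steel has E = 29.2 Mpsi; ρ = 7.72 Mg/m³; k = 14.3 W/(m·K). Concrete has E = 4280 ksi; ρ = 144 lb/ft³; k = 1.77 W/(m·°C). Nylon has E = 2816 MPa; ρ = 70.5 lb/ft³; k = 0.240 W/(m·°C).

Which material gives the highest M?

Screen on constraints: k ≥ 0.821 W/(m·K). Survivors: soda-lime glass, stainless steel, concrete.
Convert each candidate to consistent units, then evaluate M:
  soda-lime glass: E = 72.21 GPa, ρ = 2550 kg/m³
  stainless steel: E = 201.3 GPa, ρ = 7720 kg/m³
  concrete: E = 29.51 GPa, ρ = 2307 kg/m³
  soda-lime glass: M = 1.63×10⁻³
  concrete: M = 1.34×10⁻³
  stainless steel: M = 0.759×10⁻³
Soda-lime glass ranks first.

soda-lime glass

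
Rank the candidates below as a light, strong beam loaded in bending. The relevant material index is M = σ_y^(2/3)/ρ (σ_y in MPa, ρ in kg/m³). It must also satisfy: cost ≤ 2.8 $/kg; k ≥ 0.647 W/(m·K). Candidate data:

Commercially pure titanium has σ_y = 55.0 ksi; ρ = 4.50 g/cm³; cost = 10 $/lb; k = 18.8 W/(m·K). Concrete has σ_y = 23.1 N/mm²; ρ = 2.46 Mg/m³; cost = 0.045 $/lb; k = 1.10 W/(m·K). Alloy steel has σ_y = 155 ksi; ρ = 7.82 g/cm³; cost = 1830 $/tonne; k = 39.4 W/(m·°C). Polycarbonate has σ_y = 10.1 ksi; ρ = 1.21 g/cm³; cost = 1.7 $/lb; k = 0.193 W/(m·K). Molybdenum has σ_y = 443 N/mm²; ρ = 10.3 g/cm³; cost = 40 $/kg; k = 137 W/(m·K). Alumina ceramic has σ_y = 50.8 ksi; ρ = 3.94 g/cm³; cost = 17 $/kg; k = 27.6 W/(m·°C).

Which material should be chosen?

alloy steel

Screen on constraints: cost ≤ 2.8 $/kg; k ≥ 0.647 W/(m·K). Survivors: concrete, alloy steel.
In SI units:
  concrete: σ_y = 23.10 MPa, ρ = 2460 kg/m³
  alloy steel: σ_y = 1069 MPa, ρ = 7820 kg/m³
  alloy steel: M = 13.4×10⁻³
  concrete: M = 3.30×10⁻³
Highest index: alloy steel.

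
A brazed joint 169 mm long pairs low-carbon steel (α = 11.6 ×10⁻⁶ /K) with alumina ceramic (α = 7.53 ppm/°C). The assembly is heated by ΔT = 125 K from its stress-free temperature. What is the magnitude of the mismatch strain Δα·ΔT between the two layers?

5.09×10⁻⁴

Δα = |11.6 − 7.53|×10⁻⁶/K = 4.07×10⁻⁶/K.
Mismatch strain = Δα·ΔT = 4.07×10⁻⁶ × 125.0 = 5.09×10⁻⁴.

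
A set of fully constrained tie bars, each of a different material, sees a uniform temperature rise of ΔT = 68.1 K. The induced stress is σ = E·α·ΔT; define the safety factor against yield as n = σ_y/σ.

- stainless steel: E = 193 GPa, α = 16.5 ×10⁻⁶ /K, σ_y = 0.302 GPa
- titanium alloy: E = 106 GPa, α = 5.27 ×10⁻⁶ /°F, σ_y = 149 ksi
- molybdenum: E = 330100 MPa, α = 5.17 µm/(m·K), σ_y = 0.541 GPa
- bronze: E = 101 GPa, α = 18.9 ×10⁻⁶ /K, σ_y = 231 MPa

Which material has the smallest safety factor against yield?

stainless steel

In consistent units (E in GPa, α in ×10⁻⁶/K, σ_y in MPa):
  stainless steel: E = 193.0, α = 16.5, σ_y = 302.0 → σ = 217 MPa, n = 1.39
  titanium alloy: E = 106.0, α = 9.49, σ_y = 1027 → σ = 68.5 MPa, n = 15.0
  molybdenum: E = 330.1, α = 5.17, σ_y = 541.0 → σ = 116 MPa, n = 4.65
  bronze: E = 101.0, α = 18.9, σ_y = 231.0 → σ = 130 MPa, n = 1.78
The minimum is stainless steel at n = 1.39.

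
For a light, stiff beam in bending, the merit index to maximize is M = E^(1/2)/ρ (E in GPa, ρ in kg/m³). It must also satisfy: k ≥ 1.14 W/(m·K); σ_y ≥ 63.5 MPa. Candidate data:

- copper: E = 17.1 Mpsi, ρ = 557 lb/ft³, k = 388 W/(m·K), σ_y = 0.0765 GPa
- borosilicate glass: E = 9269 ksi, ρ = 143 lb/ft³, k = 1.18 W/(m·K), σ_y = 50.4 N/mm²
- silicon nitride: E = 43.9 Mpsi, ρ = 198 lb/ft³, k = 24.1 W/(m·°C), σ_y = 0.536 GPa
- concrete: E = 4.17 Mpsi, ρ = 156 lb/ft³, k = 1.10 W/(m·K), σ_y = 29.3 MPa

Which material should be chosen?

Screen on constraints: k ≥ 1.14 W/(m·K); σ_y ≥ 63.5 MPa. Survivors: copper, silicon nitride.
Convert each candidate to consistent units, then evaluate M:
  copper: E = 117.9 GPa, ρ = 8922 kg/m³
  silicon nitride: E = 302.7 GPa, ρ = 3172 kg/m³
  silicon nitride: M = 5.49×10⁻³
  copper: M = 1.22×10⁻³
Highest index: silicon nitride.

silicon nitride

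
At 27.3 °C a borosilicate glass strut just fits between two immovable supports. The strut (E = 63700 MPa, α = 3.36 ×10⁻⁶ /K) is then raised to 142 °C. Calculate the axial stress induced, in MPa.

24.5 MPa

E = 63700 MPa = 63.70 GPa.
ΔT = 114.7 K. Constrained thermal stress σ = E·α·ΔT = 63.70×10³ MPa × 3.36×10⁻⁶ × 114.7 = 24.5 MPa (compressive).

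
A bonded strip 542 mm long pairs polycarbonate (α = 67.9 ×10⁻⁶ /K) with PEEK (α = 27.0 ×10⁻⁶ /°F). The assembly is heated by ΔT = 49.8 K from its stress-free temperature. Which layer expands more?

PEEK: α = 27.0×10⁻⁶/°F × 9/5 = 48.6×10⁻⁶/K.
α(polycarbonate) = 67.9×10⁻⁶/K vs α(PEEK) = 48.6×10⁻⁶/K.
Higher α expands more for the same ΔT: polycarbonate.

polycarbonate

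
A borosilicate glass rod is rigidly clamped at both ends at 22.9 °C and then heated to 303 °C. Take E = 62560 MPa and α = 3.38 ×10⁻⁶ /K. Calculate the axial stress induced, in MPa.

E = 62560 MPa = 62.56 GPa.
ΔT = 280.1 K. Constrained thermal stress σ = E·α·ΔT = 62.56×10³ MPa × 3.38×10⁻⁶ × 280.1 = 59.2 MPa (compressive).

59.2 MPa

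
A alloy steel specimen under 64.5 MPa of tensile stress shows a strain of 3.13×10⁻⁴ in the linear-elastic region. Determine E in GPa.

E = σ/ε = 64.5 MPa / 3.13×10⁻⁴ = 206100 MPa = 206 GPa.

206 GPa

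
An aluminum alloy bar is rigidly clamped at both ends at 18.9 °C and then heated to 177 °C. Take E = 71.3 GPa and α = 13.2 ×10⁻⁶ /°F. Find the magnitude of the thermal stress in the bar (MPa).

268 MPa

α = 13.2×10⁻⁶/°F × 9/5 = 23.8×10⁻⁶/K.
ΔT = 158.1 K. Constrained thermal stress σ = E·α·ΔT = 71.30×10³ MPa × 23.8×10⁻⁶ × 158.1 = 268 MPa (compressive).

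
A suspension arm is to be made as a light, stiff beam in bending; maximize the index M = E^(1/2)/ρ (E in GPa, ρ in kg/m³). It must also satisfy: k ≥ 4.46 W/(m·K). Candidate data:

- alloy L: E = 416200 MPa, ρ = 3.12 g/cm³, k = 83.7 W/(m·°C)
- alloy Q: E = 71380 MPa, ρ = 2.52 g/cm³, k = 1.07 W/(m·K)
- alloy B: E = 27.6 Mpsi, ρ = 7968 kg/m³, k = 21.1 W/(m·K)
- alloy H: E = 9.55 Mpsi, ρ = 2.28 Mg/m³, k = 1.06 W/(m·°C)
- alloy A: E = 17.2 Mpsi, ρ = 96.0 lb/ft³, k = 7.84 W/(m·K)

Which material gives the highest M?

alloy A

Screen on constraints: k ≥ 4.46 W/(m·K). Survivors: alloy L, alloy B, alloy A.
Convert each candidate to consistent units, then evaluate M:
  alloy L: E = 416.2 GPa, ρ = 3120 kg/m³
  alloy B: E = 190.3 GPa, ρ = 7968 kg/m³
  alloy A: E = 118.6 GPa, ρ = 1538 kg/m³
  alloy A: M = 7.08×10⁻³
  alloy L: M = 6.54×10⁻³
  alloy B: M = 1.73×10⁻³
Alloy A ranks first.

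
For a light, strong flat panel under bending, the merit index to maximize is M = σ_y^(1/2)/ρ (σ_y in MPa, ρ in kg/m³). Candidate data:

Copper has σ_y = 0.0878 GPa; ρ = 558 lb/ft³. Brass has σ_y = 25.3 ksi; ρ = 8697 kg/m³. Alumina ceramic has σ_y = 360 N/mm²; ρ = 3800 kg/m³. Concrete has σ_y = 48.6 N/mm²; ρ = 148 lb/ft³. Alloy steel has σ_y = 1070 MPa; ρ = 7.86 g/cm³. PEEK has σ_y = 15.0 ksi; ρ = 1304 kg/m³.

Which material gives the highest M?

After converting to SI:
  copper: σ_y = 87.80 MPa, ρ = 8938 kg/m³
  brass: σ_y = 174.4 MPa, ρ = 8697 kg/m³
  alumina ceramic: σ_y = 360.0 MPa, ρ = 3800 kg/m³
  concrete: σ_y = 48.60 MPa, ρ = 2371 kg/m³
  alloy steel: σ_y = 1070 MPa, ρ = 7860 kg/m³
  PEEK: σ_y = 103.4 MPa, ρ = 1304 kg/m³
  PEEK: M = 7.80×10⁻³
  alumina ceramic: M = 4.99×10⁻³
  alloy steel: M = 4.16×10⁻³
  concrete: M = 2.94×10⁻³
  brass: M = 1.52×10⁻³
  copper: M = 1.05×10⁻³
The maximum is for PEEK.

PEEK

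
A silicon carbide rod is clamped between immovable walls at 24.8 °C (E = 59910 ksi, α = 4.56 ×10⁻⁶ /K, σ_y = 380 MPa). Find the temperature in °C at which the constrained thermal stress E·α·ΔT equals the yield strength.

227 °C

E = 59910 ksi = 413.1 GPa.
E·α·ΔT = 380.0 MPa ⇒ ΔT = 380.0 / (413.1×10³ × 4.56×10⁻⁶) = 201.7 K.
T = 24.8 + 201.7 = 226.5 °C.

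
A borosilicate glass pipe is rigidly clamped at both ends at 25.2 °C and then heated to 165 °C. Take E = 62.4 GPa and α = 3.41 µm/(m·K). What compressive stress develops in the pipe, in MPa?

ΔT = 139.8 K. Constrained thermal stress σ = E·α·ΔT = 62.40×10³ MPa × 3.41×10⁻⁶ × 139.8 = 29.7 MPa (compressive).

29.7 MPa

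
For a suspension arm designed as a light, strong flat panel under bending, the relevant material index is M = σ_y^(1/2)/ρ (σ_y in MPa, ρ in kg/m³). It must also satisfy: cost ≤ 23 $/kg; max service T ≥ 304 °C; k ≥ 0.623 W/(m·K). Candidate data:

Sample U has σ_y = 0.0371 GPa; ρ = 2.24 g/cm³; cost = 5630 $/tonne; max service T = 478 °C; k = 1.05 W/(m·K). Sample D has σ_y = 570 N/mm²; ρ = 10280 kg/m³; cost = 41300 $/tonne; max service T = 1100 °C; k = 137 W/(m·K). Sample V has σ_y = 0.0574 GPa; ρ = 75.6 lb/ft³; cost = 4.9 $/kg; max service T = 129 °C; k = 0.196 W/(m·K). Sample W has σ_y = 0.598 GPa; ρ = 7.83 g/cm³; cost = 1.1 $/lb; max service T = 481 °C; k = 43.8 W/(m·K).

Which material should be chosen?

sample W

Screen on constraints: cost ≤ 23 $/kg; max service T ≥ 304 °C; k ≥ 0.623 W/(m·K). Survivors: sample U, sample W.
Putting every candidate on a common basis:
  sample U: σ_y = 37.10 MPa, ρ = 2240 kg/m³
  sample W: σ_y = 598.0 MPa, ρ = 7830 kg/m³
  sample W: M = 3.12×10⁻³
  sample U: M = 2.72×10⁻³
Sample W has the largest M.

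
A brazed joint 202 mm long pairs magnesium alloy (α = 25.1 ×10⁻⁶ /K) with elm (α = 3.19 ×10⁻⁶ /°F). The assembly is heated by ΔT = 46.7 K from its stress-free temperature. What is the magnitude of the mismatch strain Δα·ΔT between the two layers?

elm: α = 3.19×10⁻⁶/°F × 9/5 = 5.74×10⁻⁶/K.
Δα = |25.1 − 5.74|×10⁻⁶/K = 19.4×10⁻⁶/K.
Mismatch strain = Δα·ΔT = 19.4×10⁻⁶ × 46.7 = 9.04×10⁻⁴.

9.04×10⁻⁴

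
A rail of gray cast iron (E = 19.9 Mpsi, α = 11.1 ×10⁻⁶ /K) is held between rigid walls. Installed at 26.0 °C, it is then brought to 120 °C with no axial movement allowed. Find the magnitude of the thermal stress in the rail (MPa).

143 MPa

E = 19.9 Mpsi = 137.2 GPa.
ΔT = 94.00 K. Constrained thermal stress σ = E·α·ΔT = 137.2×10³ MPa × 11.1×10⁻⁶ × 94.00 = 143 MPa (compressive).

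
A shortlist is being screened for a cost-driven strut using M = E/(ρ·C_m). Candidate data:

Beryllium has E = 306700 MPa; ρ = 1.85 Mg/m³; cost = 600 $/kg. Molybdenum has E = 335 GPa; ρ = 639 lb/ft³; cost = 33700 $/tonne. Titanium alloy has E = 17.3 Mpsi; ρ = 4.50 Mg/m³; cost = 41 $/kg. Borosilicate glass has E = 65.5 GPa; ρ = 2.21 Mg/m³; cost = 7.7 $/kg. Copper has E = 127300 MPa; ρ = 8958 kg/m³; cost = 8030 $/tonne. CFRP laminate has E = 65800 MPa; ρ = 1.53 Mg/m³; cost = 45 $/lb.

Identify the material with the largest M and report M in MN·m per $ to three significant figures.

Normalizing units and computing the index:
  beryllium: E = 306.7 GPa, ρ = 1850 kg/m³, cost = 600.0 $/kg
  molybdenum: E = 335.0 GPa, ρ = 10240 kg/m³, cost = 33.70 $/kg
  titanium alloy: E = 119.3 GPa, ρ = 4500 kg/m³, cost = 41.00 $/kg
  borosilicate glass: E = 65.50 GPa, ρ = 2210 kg/m³, cost = 7.700 $/kg
  copper: E = 127.3 GPa, ρ = 8958 kg/m³, cost = 8.030 $/kg
  CFRP laminate: E = 65.80 GPa, ρ = 1530 kg/m³, cost = 99.21 $/kg
  borosilicate glass: M = 3.85 MN·m per $
  copper: M = 1.77 MN·m per $
  molybdenum: M = 0.971 MN·m per $
  titanium alloy: M = 0.647 MN·m per $
  CFRP laminate: M = 0.434 MN·m per $
  beryllium: M = 0.276 MN·m per $
Highest index: borosilicate glass.

borosilicate glass, M = 3.85 MN·m per $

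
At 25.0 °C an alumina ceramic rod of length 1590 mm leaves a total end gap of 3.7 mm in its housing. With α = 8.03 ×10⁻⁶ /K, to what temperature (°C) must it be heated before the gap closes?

315 °C

α·L₀·ΔT = 3.7 mm ⇒ ΔT = 3.7 / (8.03×10⁻⁶ × 1590.0) = 289.8 K.
T = 25.0 + 289.8 = 314.8 °C.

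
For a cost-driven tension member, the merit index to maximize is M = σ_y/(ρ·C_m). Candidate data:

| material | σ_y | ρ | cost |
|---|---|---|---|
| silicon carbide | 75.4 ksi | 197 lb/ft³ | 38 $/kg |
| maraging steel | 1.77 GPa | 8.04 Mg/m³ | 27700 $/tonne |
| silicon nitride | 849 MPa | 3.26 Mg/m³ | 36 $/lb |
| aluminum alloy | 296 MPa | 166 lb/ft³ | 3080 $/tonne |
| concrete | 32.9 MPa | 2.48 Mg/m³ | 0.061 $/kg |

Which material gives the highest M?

concrete

In SI units:
  silicon carbide: σ_y = 519.9 MPa, ρ = 3156 kg/m³, cost = 38.00 $/kg
  maraging steel: σ_y = 1770 MPa, ρ = 8040 kg/m³, cost = 27.70 $/kg
  silicon nitride: σ_y = 849.0 MPa, ρ = 3260 kg/m³, cost = 79.37 $/kg
  aluminum alloy: σ_y = 296.0 MPa, ρ = 2659 kg/m³, cost = 3.080 $/kg
  concrete: σ_y = 32.90 MPa, ρ = 2480 kg/m³, cost = 0.06100 $/kg
  concrete: M = 217 kN·m per $
  aluminum alloy: M = 36.1 kN·m per $
  maraging steel: M = 7.95 kN·m per $
  silicon carbide: M = 4.34 kN·m per $
  silicon nitride: M = 3.28 kN·m per $
Highest index: concrete.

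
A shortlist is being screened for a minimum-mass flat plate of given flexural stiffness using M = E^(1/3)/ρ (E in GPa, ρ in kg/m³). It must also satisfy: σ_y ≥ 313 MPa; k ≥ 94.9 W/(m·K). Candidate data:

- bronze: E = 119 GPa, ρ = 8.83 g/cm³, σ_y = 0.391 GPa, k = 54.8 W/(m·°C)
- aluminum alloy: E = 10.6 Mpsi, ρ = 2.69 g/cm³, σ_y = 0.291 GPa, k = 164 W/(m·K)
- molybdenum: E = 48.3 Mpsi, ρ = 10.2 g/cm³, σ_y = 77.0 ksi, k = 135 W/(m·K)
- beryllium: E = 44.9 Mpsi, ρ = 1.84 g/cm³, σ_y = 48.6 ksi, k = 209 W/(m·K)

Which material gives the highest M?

Screen on constraints: σ_y ≥ 313 MPa; k ≥ 94.9 W/(m·K). Survivors: molybdenum, beryllium.
After converting to SI:
  molybdenum: E = 333.0 GPa, ρ = 10200 kg/m³
  beryllium: E = 309.6 GPa, ρ = 1840 kg/m³
  beryllium: M = 3.68×10⁻³
  molybdenum: M = 0.680×10⁻³
Beryllium has the largest M.

beryllium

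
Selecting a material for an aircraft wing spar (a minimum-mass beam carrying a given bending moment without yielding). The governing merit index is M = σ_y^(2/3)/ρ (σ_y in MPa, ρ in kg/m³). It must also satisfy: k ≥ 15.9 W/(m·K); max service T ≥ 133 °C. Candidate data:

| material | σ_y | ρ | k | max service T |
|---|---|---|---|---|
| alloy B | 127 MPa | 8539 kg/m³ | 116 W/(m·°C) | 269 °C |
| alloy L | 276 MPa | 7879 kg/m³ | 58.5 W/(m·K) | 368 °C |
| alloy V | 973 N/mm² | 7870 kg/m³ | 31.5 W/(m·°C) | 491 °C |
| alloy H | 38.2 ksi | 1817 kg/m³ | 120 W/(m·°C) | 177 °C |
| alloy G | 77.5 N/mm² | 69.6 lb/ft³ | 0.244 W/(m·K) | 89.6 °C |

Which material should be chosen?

Screen on constraints: k ≥ 15.9 W/(m·K); max service T ≥ 133 °C. Survivors: alloy B, alloy L, alloy V, alloy H.
After converting to SI:
  alloy B: σ_y = 127.0 MPa, ρ = 8539 kg/m³
  alloy L: σ_y = 276.0 MPa, ρ = 7879 kg/m³
  alloy V: σ_y = 973.0 MPa, ρ = 7870 kg/m³
  alloy H: σ_y = 263.4 MPa, ρ = 1817 kg/m³
  alloy H: M = 22.6×10⁻³
  alloy V: M = 12.5×10⁻³
  alloy L: M = 5.38×10⁻³
  alloy B: M = 2.96×10⁻³
Alloy H ranks first.

alloy H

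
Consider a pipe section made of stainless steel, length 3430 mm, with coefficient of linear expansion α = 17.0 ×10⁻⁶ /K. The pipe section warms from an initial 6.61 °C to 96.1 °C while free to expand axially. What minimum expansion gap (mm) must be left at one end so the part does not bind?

ΔT = 96.1 − 6.61 = 89.49 K.
ΔL = α·L₀·ΔT = 17.0×10⁻⁶ × 3430 mm × 89.49 K = 5.22 mm.

5.22 mm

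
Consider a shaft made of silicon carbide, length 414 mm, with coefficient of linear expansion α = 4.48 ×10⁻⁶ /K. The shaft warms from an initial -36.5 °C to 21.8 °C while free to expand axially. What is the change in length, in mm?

ΔT = 21.8 − (-36.5) = 58.30 K.
ΔL = α·L₀·ΔT = 4.48×10⁻⁶ × 414 mm × 58.30 K = 0.108 mm.

0.108 mm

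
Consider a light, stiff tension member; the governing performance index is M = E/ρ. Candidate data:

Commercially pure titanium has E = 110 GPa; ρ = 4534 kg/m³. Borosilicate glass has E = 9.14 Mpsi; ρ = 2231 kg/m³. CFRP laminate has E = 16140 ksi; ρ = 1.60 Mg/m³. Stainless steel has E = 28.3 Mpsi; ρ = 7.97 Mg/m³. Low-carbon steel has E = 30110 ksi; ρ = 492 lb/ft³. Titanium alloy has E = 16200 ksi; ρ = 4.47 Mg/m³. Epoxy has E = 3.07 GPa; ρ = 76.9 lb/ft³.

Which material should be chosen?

Convert each candidate to consistent units, then evaluate M:
  commercially pure titanium: E = 110.0 GPa, ρ = 4534 kg/m³
  borosilicate glass: E = 63.02 GPa, ρ = 2231 kg/m³
  CFRP laminate: E = 111.3 GPa, ρ = 1600 kg/m³
  stainless steel: E = 195.1 GPa, ρ = 7970 kg/m³
  low-carbon steel: E = 207.6 GPa, ρ = 7881 kg/m³
  titanium alloy: E = 111.7 GPa, ρ = 4470 kg/m³
  epoxy: E = 3.070 GPa, ρ = 1232 kg/m³
  CFRP laminate: M = 69.6 MN·m/kg
  borosilicate glass: M = 28.2 MN·m/kg
  low-carbon steel: M = 26.3 MN·m/kg
  titanium alloy: M = 25.0 MN·m/kg
  stainless steel: M = 24.5 MN·m/kg
  commercially pure titanium: M = 24.3 MN·m/kg
  epoxy: M = 2.49 MN·m/kg
The maximum is for CFRP laminate.

CFRP laminate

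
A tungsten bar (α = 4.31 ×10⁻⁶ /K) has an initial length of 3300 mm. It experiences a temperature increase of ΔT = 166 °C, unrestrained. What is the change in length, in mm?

ΔL = α·L₀·ΔT = 4.31×10⁻⁶ × 3300 mm × 166.0 K = 2.36 mm.

2.36 mm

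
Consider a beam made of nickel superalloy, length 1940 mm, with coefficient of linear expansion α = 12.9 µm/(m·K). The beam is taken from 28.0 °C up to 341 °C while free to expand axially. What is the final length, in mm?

ΔT = 341 − 28.0 = 313.0 K.
ΔL = α·L₀·ΔT = 12.9×10⁻⁶ × 1940 mm × 313.0 K = 7.83 mm.
L = L₀ + ΔL = 1940 + 7.83 = 1947.8 mm.

1947.8 mm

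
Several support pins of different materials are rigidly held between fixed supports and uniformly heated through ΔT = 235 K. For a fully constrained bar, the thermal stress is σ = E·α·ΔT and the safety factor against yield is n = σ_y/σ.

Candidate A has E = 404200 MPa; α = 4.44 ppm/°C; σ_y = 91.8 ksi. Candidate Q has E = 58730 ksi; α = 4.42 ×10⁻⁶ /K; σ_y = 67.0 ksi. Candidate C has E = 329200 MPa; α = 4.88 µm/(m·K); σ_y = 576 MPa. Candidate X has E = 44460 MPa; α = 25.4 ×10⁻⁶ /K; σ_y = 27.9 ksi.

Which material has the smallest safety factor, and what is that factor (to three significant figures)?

candidate X, n = 0.725

Converting E to GPa, α to ×10⁻⁶/K, σ_y to MPa, then σ and n for each:
  candidate A: E = 404.2, α = 4.44, σ_y = 632.9 → σ = 422 MPa, n = 1.50
  candidate Q: E = 404.9, α = 4.42, σ_y = 461.9 → σ = 421 MPa, n = 1.10
  candidate C: E = 329.2, α = 4.88, σ_y = 576.0 → σ = 378 MPa, n = 1.53
  candidate X: E = 44.46, α = 25.4, σ_y = 192.4 → σ = 265 MPa, n = 0.725
The minimum is candidate X at n = 0.725.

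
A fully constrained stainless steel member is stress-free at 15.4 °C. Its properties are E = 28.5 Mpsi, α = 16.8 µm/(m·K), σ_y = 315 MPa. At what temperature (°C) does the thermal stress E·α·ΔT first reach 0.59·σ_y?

E = 28.5 Mpsi = 196.5 GPa.
E·α·ΔT = 185.8 MPa ⇒ ΔT = 185.8 / (196.5×10³ × 16.8×10⁻⁶) = 56.30 K.
T = 15.4 + 56.30 = 71.70 °C.

71.7 °C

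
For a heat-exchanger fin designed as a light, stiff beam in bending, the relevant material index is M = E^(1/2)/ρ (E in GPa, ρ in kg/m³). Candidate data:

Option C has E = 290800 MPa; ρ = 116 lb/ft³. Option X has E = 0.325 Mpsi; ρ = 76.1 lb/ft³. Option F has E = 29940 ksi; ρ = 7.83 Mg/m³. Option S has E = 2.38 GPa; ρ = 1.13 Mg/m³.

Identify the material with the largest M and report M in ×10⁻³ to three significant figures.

In SI units:
  option C: E = 290.8 GPa, ρ = 1858 kg/m³
  option X: E = 2.241 GPa, ρ = 1219 kg/m³
  option F: E = 206.4 GPa, ρ = 7830 kg/m³
  option S: E = 2.380 GPa, ρ = 1130 kg/m³
  option C: M = 9.18×10⁻³
  option F: M = 1.83×10⁻³
  option S: M = 1.37×10⁻³
  option X: M = 1.23×10⁻³
The maximum is for option C.

option C, M = 9.18×10⁻³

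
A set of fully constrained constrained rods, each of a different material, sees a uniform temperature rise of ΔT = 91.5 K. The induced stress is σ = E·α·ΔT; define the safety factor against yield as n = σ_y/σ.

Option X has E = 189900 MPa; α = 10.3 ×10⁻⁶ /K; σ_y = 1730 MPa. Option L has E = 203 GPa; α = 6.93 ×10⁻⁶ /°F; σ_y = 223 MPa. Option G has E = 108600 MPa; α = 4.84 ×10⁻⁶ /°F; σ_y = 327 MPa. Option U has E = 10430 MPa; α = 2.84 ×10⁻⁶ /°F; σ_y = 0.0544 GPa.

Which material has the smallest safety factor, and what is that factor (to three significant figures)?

With everything in SI (GPa, ×10⁻⁶/K, MPa):
  option X: E = 189.9, α = 10.3, σ_y = 1730 → σ = 179 MPa, n = 9.67
  option L: E = 203.0, α = 12.5, σ_y = 223.0 → σ = 232 MPa, n = 0.962
  option G: E = 108.6, α = 8.71, σ_y = 327.0 → σ = 86.6 MPa, n = 3.78
  option U: E = 10.43, α = 5.11, σ_y = 54.40 → σ = 4.88 MPa, n = 11.2
The minimum is option L at n = 0.962.

option L, n = 0.962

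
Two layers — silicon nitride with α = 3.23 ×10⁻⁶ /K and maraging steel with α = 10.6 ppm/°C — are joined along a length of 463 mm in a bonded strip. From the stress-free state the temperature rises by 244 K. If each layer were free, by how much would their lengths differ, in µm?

Δα = |3.23 − 10.6|×10⁻⁶/K = 7.37×10⁻⁶/K.
ΔL_mismatch = Δα·L·ΔT = 7.37×10⁻⁶ × 463.0 mm × 244.0 K = 833 µm.

833 µm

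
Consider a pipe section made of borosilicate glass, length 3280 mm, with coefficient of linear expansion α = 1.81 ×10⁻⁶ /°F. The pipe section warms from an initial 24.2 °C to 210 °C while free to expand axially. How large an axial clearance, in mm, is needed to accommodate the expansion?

1.99 mm

Convert α: 1.81×10⁻⁶/°F × (9/5) = 3.26×10⁻⁶/K.
ΔT = 210 − 24.2 = 185.8 K.
ΔL = α·L₀·ΔT = 3.26×10⁻⁶ × 3280 mm × 185.8 K = 1.99 mm.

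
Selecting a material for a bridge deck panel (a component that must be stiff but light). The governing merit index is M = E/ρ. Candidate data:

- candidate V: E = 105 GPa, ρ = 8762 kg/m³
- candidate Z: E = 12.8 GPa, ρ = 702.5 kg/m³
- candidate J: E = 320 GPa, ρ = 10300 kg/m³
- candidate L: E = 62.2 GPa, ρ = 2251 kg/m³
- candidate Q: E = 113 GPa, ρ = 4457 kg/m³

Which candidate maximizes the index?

Per-candidate index values:
  candidate J: M = 31.1 MN·m/kg
  candidate L: M = 27.6 MN·m/kg
  candidate Q: M = 25.4 MN·m/kg
  candidate Z: M = 18.2 MN·m/kg
  candidate V: M = 12.0 MN·m/kg
Candidate J ranks first.

candidate J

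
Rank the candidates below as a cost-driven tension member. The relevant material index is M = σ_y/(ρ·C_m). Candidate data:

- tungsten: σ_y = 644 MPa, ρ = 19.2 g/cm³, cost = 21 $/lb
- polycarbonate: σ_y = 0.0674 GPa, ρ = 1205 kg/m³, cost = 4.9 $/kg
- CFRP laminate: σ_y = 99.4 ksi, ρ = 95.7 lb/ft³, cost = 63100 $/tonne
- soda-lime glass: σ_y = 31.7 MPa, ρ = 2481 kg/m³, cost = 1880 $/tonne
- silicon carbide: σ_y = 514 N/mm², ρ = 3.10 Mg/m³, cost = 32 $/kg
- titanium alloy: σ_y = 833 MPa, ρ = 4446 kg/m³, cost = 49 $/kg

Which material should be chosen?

Putting every candidate on a common basis:
  tungsten: σ_y = 644.0 MPa, ρ = 19200 kg/m³, cost = 46.30 $/kg
  polycarbonate: σ_y = 67.40 MPa, ρ = 1205 kg/m³, cost = 4.900 $/kg
  CFRP laminate: σ_y = 685.3 MPa, ρ = 1533 kg/m³, cost = 63.10 $/kg
  soda-lime glass: σ_y = 31.70 MPa, ρ = 2481 kg/m³, cost = 1.880 $/kg
  silicon carbide: σ_y = 514.0 MPa, ρ = 3100 kg/m³, cost = 32.00 $/kg
  titanium alloy: σ_y = 833.0 MPa, ρ = 4446 kg/m³, cost = 49.00 $/kg
  polycarbonate: M = 11.4 kN·m per $
  CFRP laminate: M = 7.09 kN·m per $
  soda-lime glass: M = 6.80 kN·m per $
  silicon carbide: M = 5.18 kN·m per $
  titanium alloy: M = 3.82 kN·m per $
  tungsten: M = 0.725 kN·m per $
Polycarbonate ranks first.

polycarbonate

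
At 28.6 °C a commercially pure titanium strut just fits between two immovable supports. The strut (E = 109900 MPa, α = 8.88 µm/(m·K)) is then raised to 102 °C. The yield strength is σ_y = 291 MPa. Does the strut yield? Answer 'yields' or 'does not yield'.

does not yield

E = 109900 MPa = 109.9 GPa.
ΔT = 73.40 K. Constrained thermal stress σ = E·α·ΔT = 109.9×10³ MPa × 8.88×10⁻⁶ × 73.40 = 71.6 MPa (compressive).
Compare to σ_y = 291 MPa: σ < σ_y, so it does not yield.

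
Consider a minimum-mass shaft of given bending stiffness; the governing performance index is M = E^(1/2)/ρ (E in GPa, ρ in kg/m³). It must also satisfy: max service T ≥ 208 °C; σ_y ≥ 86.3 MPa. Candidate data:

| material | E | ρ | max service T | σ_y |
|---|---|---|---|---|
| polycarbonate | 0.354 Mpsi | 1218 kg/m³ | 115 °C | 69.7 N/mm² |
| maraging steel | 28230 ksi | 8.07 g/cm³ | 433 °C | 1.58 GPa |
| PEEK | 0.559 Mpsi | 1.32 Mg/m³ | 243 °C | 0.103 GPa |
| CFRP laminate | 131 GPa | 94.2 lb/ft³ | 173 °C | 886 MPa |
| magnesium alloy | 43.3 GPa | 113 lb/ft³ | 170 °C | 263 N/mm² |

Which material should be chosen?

Screen on constraints: max service T ≥ 208 °C; σ_y ≥ 86.3 MPa. Survivors: maraging steel, PEEK.
In SI units:
  maraging steel: E = 194.6 GPa, ρ = 8070 kg/m³
  PEEK: E = 3.854 GPa, ρ = 1320 kg/m³
  maraging steel: M = 1.73×10⁻³
  PEEK: M = 1.49×10⁻³
Highest index: maraging steel.

maraging steel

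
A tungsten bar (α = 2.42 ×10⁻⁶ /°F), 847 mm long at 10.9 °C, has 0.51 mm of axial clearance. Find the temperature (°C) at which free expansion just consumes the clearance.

α = 2.42×10⁻⁶/°F × 9/5 = 4.36×10⁻⁶/K.
α·L₀·ΔT = 0.51 mm ⇒ ΔT = 0.51 / (4.36×10⁻⁶ × 847.0) = 138.2 K.
T = 10.9 + 138.2 = 149.1 °C.

149 °C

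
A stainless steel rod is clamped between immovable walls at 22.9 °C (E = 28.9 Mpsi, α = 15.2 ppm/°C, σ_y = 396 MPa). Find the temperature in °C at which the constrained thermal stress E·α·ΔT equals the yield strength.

154 °C

E = 28.9 Mpsi = 199.3 GPa.
E·α·ΔT = 396.0 MPa ⇒ ΔT = 396.0 / (199.3×10³ × 15.2×10⁻⁶) = 130.7 K.
T = 22.9 + 130.7 = 153.6 °C.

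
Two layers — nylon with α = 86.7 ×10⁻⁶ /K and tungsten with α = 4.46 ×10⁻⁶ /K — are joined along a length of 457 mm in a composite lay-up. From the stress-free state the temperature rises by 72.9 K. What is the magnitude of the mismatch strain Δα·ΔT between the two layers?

Δα = |86.7 − 4.46|×10⁻⁶/K = 82.2×10⁻⁶/K.
Mismatch strain = Δα·ΔT = 82.2×10⁻⁶ × 72.9 = 6.00×10⁻³.

6.00×10⁻³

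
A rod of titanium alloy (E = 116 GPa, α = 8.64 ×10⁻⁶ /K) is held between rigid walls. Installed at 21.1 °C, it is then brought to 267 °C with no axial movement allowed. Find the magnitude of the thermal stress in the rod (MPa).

246 MPa

ΔT = 245.9 K. Constrained thermal stress σ = E·α·ΔT = 116.0×10³ MPa × 8.64×10⁻⁶ × 245.9 = 246 MPa (compressive).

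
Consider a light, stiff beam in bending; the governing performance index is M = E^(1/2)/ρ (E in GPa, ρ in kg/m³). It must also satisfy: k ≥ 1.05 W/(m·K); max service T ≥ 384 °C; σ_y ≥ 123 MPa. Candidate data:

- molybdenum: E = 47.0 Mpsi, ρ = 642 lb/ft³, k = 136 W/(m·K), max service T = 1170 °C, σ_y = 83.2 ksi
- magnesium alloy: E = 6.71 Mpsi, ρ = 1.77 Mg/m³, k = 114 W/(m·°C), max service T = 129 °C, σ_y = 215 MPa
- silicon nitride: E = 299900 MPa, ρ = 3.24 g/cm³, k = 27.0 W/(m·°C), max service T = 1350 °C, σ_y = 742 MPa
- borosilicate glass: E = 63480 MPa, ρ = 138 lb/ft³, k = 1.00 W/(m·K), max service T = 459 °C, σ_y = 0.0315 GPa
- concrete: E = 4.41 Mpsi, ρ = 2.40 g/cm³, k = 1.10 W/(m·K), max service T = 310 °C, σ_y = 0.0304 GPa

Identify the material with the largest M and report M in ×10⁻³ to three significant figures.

silicon nitride, M = 5.34×10⁻³

Screen on constraints: k ≥ 1.05 W/(m·K); max service T ≥ 384 °C; σ_y ≥ 123 MPa. Survivors: molybdenum, silicon nitride.
Normalizing units and computing the index:
  molybdenum: E = 324.1 GPa, ρ = 10280 kg/m³
  silicon nitride: E = 299.9 GPa, ρ = 3240 kg/m³
  silicon nitride: M = 5.34×10⁻³
  molybdenum: M = 1.75×10⁻³
Highest index: silicon nitride.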